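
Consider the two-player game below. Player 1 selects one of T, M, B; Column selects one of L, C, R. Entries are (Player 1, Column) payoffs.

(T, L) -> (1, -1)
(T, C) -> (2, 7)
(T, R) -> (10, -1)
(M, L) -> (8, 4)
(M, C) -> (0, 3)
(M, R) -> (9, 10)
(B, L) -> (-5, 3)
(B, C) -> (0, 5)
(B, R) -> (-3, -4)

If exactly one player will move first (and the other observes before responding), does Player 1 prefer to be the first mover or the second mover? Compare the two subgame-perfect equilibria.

If Player 1 leads: Column's best replies are T→C, M→R, B→C; Player 1's induced payoffs 2, 9, 0; outcome (M, R), payoffs (9, 10).
If Column leads: Player 1's best replies are L→M, C→T, R→T; Column's induced payoffs 4, 7, -1; outcome (T, C), payoffs (2, 7).
Player 1 gets 9 moving first and 2 moving second, so Player 1 prefers to move first.

first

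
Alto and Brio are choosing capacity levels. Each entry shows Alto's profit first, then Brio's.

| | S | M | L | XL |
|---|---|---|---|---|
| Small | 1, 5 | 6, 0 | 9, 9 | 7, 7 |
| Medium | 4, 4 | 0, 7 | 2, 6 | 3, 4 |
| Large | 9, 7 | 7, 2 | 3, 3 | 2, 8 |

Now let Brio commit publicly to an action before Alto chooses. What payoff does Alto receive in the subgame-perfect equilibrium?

Alto best-responds to each possible Brio move:
- S → Alto plays Large (best of 1, 4, 9); Brio gets 7.
- M → Alto plays Large (best of 6, 0, 7); Brio gets 2.
- L → Alto plays Small (best of 9, 2, 3); Brio gets 9.
- XL → Alto plays Small (best of 7, 3, 2); Brio gets 7.
Maximizing over 7, 2, 9, 7, Brio chooses L. Subgame-perfect outcome: (Small, L) with payoffs (9, 9).

9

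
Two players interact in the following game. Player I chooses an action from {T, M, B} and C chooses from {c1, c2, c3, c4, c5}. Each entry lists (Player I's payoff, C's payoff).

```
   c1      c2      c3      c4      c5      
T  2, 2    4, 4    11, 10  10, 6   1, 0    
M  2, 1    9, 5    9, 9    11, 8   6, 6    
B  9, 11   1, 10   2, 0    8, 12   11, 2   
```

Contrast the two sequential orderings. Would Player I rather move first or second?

first

If Player I leads: C's best replies are T→c3, M→c3, B→c4; Player I's induced payoffs 11, 9, 8; outcome (T, c3), payoffs (11, 10).
If C leads: Player I's best replies are c1→B, c2→M, c3→T, c4→M, c5→B; C's induced payoffs 11, 5, 10, 8, 2; outcome (B, c1), payoffs (9, 11).
Player I gets 11 moving first and 9 moving second, so Player I prefers to move first.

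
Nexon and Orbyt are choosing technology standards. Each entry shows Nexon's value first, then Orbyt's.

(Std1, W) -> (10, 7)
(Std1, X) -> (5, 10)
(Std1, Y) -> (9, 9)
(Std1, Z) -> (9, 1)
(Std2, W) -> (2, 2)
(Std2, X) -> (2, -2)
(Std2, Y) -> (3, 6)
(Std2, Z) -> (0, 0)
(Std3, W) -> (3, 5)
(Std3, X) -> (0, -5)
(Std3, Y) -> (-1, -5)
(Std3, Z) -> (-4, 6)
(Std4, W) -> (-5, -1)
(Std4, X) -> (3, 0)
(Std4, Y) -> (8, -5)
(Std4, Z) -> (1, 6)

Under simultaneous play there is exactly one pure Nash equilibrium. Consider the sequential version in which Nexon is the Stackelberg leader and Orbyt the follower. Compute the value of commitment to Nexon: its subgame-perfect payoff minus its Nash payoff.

0

Solve by backward induction (Nexon leads).
- Std1: BR = X, leader payoff 5.
- Std2: BR = Y, leader payoff 3.
- Std3: BR = Z, leader payoff -4.
- Std4: BR = Z, leader payoff 1.
Nexon's induced payoffs are 5, 3, -4, 1, so Nexon commits to Std1. Subgame-perfect outcome: (Std1, X) with payoffs (5, 10).
Now find the simultaneous Nash equilibrium.
Nexon's best replies: W→Std1; X→Std1; Y→Std1; Z→Std1.
Orbyt's best replies: Std1→X; Std2→Y; Std3→Z; Std4→Z.
The unique mutual best reply is (Std1, X), giving (5, 10).
Nexon's commitment gain: 5 − 5 = 0.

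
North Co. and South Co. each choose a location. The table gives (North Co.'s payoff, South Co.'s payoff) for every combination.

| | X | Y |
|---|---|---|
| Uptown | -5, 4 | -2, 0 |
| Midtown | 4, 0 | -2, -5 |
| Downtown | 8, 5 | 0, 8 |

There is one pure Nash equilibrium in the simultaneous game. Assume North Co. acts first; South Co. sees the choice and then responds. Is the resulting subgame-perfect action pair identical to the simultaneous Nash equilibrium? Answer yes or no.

South Co. best-responds to each possible North Co. move:
- Uptown → South Co. plays X (best of 4, 0); North Co. gets -5.
- Midtown → South Co. plays X (best of 0, -5); North Co. gets 4.
- Downtown → South Co. plays Y (best of 5, 8); North Co. gets 0.
Among -5, 4, 0, the best is 4 at Midtown. Subgame-perfect outcome: (Midtown, X) with payoffs (4, 0).
For the simultaneous game, intersect best replies.
North Co.'s best replies: X→Downtown; Y→Downtown.
South Co.'s best replies: Uptown→X; Midtown→X; Downtown→Y.
The unique mutual best reply is (Downtown, Y), giving (0, 8).
Sequential outcome (Midtown, X) differs from the Nash profile (Downtown, Y).

no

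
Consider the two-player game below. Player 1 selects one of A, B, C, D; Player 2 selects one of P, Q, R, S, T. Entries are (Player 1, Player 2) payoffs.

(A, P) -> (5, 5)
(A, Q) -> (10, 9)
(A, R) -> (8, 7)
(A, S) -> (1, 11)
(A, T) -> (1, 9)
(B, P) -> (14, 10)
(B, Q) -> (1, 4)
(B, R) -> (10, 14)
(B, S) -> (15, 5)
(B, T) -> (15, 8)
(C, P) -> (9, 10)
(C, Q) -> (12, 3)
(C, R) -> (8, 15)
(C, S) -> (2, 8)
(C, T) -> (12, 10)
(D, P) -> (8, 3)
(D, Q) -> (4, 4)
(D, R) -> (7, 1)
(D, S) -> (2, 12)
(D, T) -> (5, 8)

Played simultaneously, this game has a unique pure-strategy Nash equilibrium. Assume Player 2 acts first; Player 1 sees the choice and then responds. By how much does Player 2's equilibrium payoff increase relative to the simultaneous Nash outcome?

0

Solve by backward induction (Player 2 leads).
- P: Player 1 compares 5, 14, 9, 8 and picks B; Player 2 would get 10.
- Q: Player 1 compares 10, 1, 12, 4 and picks C; Player 2 would get 3.
- R: Player 1 compares 8, 10, 8, 7 and picks B; Player 2 would get 14.
- S: Player 1 compares 1, 15, 2, 2 and picks B; Player 2 would get 5.
- T: Player 1 compares 1, 15, 12, 5 and picks B; Player 2 would get 8.
Maximizing over 10, 3, 14, 5, 8, Player 2 chooses R. Subgame-perfect outcome: (B, R) with payoffs (10, 14).
Now find the simultaneous Nash equilibrium.
Player 1's best replies: P→B; Q→C; R→B; S→B; T→B.
Player 2's best replies: A→S; B→R; C→R; D→S.
The unique mutual best reply is (B, R), giving (10, 14).
Player 2's commitment gain: 14 − 14 = 0.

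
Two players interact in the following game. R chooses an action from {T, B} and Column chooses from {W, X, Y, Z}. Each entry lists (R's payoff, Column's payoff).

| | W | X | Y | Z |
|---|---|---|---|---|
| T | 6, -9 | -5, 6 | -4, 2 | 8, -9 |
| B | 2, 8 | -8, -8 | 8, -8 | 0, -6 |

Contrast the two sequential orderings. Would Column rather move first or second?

second

If R leads: Column's best replies are T→X, B→W; R's induced payoffs -5, 2; outcome (B, W), payoffs (2, 8).
If Column leads: R's best replies are W→T, X→T, Y→B, Z→T; Column's induced payoffs -9, 6, -8, -9; outcome (T, X), payoffs (-5, 6).
Column gets 6 moving first and 8 moving second, so Column prefers to move second.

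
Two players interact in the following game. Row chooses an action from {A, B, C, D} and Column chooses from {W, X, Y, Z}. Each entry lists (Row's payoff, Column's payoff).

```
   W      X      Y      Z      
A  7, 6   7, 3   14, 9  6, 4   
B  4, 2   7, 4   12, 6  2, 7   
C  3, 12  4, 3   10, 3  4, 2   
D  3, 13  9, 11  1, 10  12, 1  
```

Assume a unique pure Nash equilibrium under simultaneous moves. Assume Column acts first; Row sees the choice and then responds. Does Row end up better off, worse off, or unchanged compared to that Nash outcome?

worse off

Backward induction with Column moving first.
- W: BR = A, leader payoff 6.
- X: BR = D, leader payoff 11.
- Y: BR = A, leader payoff 9.
- Z: BR = D, leader payoff 1.
Maximizing over 6, 11, 9, 1, Column chooses X. Subgame-perfect outcome: (D, X) with payoffs (9, 11).
Now find the simultaneous Nash equilibrium.
Row's best replies: W→A; X→D; Y→A; Z→D.
Column's best replies: A→Y; B→Z; C→W; D→W.
The unique mutual best reply is (A, Y), giving (14, 9).
Row earns 9 sequentially versus 14 at the Nash outcome: worse off.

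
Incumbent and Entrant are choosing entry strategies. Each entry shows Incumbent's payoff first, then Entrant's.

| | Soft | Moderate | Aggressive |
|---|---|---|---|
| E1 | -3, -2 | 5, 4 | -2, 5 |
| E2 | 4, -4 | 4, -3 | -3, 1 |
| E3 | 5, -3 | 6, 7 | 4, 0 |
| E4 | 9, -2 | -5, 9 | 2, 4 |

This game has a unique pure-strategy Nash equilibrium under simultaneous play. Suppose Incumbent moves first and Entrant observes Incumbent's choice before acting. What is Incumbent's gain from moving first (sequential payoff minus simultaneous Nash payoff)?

0

Backward induction with Incumbent moving first.
- E1: Entrant compares -2, 4, 5 and picks Aggressive; Incumbent would get -2.
- E2: Entrant compares -4, -3, 1 and picks Aggressive; Incumbent would get -3.
- E3: Entrant compares -3, 7, 0 and picks Moderate; Incumbent would get 6.
- E4: Entrant compares -2, 9, 4 and picks Moderate; Incumbent would get -5.
Incumbent's induced payoffs are -2, -3, 6, -5, so Incumbent commits to E3. Subgame-perfect outcome: (E3, Moderate) with payoffs (6, 7).
Under simultaneous play:
Incumbent's best replies: Soft→E4; Moderate→E3; Aggressive→E3.
Entrant's best replies: E1→Aggressive; E2→Aggressive; E3→Moderate; E4→Moderate.
The unique mutual best reply is (E3, Moderate), giving (6, 7).
Incumbent's commitment gain: 6 − 6 = 0.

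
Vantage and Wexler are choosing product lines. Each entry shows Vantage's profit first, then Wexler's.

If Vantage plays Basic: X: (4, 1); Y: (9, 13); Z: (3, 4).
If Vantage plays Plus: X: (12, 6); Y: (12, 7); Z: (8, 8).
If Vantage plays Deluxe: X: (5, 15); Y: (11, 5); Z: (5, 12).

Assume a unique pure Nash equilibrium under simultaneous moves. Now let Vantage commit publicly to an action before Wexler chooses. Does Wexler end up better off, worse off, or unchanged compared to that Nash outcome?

Backward induction with Vantage moving first.
- Basic: BR = Y, leader payoff 9.
- Plus: BR = Z, leader payoff 8.
- Deluxe: BR = X, leader payoff 5.
Vantage's induced payoffs are 9, 8, 5, so Vantage commits to Basic. Subgame-perfect outcome: (Basic, Y) with payoffs (9, 13).
For the simultaneous game, intersect best replies.
Vantage's best replies: X→Plus; Y→Plus; Z→Plus.
Wexler's best replies: Basic→Y; Plus→Z; Deluxe→X.
Only (Plus, Z) has each player best-responding; Nash payoffs (8, 8).
Wexler earns 13 sequentially versus 8 at the Nash outcome: better off.

better off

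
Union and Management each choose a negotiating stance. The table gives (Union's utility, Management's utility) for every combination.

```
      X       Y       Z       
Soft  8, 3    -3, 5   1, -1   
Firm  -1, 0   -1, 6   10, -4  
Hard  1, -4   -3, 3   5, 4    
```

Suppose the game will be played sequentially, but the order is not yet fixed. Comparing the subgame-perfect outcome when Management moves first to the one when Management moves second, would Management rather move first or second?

If Union leads: Management's best replies are Soft→Y, Firm→Y, Hard→Z; Union's induced payoffs -3, -1, 5; outcome (Hard, Z), payoffs (5, 4).
If Management leads: Union's best replies are X→Soft, Y→Firm, Z→Firm; Management's induced payoffs 3, 6, -4; outcome (Firm, Y), payoffs (-1, 6).
Management gets 6 moving first and 4 moving second, so Management prefers to move first.

first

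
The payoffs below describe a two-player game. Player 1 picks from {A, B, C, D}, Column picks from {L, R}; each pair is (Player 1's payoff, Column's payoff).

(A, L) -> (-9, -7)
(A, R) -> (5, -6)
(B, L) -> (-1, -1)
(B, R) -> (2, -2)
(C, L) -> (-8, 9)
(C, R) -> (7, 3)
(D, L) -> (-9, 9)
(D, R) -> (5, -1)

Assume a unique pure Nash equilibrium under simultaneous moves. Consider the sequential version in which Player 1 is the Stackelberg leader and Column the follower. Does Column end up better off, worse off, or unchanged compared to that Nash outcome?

worse off

Column best-responds to each possible Player 1 move:
- A: Column compares -7, -6 and picks R; Player 1 would get 5.
- B: Column compares -1, -2 and picks L; Player 1 would get -1.
- C: Column compares 9, 3 and picks L; Player 1 would get -8.
- D: Column compares 9, -1 and picks L; Player 1 would get -9.
Player 1's induced payoffs are 5, -1, -8, -9, so Player 1 commits to A. Subgame-perfect outcome: (A, R) with payoffs (5, -6).
Now find the simultaneous Nash equilibrium.
Player 1's best replies: L→B; R→C.
Column's best replies: A→R; B→L; C→L; D→L.
Only (B, L) has each player best-responding; Nash payoffs (-1, -1).
Column earns -6 sequentially versus -1 at the Nash outcome: worse off.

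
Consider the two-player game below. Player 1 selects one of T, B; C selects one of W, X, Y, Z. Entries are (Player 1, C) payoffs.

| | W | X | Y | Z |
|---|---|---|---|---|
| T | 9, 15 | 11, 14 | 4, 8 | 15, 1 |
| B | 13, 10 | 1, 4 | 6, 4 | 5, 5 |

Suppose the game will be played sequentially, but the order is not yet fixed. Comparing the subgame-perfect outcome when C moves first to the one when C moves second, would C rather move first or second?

If Player 1 leads: C's best replies are T→W, B→W; Player 1's induced payoffs 9, 13; outcome (B, W), payoffs (13, 10).
If C leads: Player 1's best replies are W→B, X→T, Y→B, Z→T; C's induced payoffs 10, 14, 4, 1; outcome (T, X), payoffs (11, 14).
C gets 14 moving first and 10 moving second, so C prefers to move first.

first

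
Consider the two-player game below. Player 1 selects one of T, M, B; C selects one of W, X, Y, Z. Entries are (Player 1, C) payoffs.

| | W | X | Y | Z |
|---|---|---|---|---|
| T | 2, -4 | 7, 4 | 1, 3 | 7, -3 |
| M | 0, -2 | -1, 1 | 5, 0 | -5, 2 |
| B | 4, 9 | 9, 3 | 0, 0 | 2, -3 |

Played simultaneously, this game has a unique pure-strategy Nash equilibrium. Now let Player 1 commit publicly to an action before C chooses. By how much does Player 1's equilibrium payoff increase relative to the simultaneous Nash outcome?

3

Work backward from C's decision.
- T: C compares -4, 4, 3, -3 and picks X; Player 1 would get 7.
- M: C compares -2, 1, 0, 2 and picks Z; Player 1 would get -5.
- B: C compares 9, 3, 0, -3 and picks W; Player 1 would get 4.
Player 1's induced payoffs are 7, -5, 4, so Player 1 commits to T. Subgame-perfect outcome: (T, X) with payoffs (7, 4).
Under simultaneous play:
Player 1's best replies: W→B; X→B; Y→M; Z→T.
C's best replies: T→X; M→Z; B→W.
Only (B, W) has each player best-responding; Nash payoffs (4, 9).
Player 1's commitment gain: 7 − 4 = 3.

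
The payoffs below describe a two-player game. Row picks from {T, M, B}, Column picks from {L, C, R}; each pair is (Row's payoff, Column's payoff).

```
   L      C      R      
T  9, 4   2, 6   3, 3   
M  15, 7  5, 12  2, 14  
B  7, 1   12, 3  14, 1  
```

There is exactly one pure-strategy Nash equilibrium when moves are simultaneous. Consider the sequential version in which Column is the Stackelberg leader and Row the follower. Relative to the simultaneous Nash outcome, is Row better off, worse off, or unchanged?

Row best-responds to each possible Column move:
- L: Row compares 9, 15, 7 and picks M; Column would get 7.
- C: Row compares 2, 5, 12 and picks B; Column would get 3.
- R: Row compares 3, 2, 14 and picks B; Column would get 1.
Among 7, 3, 1, the best is 7 at L. Subgame-perfect outcome: (M, L) with payoffs (15, 7).
Now find the simultaneous Nash equilibrium.
Row's best replies: L→M; C→B; R→B.
Column's best replies: T→C; M→R; B→C.
The unique mutual best reply is (B, C), giving (12, 3).
Row earns 15 sequentially versus 12 at the Nash outcome: better off.

better off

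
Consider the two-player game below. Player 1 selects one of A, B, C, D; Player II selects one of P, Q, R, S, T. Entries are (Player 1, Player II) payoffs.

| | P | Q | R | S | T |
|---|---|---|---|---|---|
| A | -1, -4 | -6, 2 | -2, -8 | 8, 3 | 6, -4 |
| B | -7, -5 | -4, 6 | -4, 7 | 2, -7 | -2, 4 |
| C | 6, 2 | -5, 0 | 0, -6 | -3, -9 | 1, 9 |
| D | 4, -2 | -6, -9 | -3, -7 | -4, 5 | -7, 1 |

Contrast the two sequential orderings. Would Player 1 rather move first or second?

first

If Player 1 leads: Player II's best replies are A→S, B→R, C→T, D→S; Player 1's induced payoffs 8, -4, 1, -4; outcome (A, S), payoffs (8, 3).
If Player II leads: Player 1's best replies are P→C, Q→B, R→C, S→A, T→A; Player II's induced payoffs 2, 6, -6, 3, -4; outcome (B, Q), payoffs (-4, 6).
Player 1 gets 8 moving first and -4 moving second, so Player 1 prefers to move first.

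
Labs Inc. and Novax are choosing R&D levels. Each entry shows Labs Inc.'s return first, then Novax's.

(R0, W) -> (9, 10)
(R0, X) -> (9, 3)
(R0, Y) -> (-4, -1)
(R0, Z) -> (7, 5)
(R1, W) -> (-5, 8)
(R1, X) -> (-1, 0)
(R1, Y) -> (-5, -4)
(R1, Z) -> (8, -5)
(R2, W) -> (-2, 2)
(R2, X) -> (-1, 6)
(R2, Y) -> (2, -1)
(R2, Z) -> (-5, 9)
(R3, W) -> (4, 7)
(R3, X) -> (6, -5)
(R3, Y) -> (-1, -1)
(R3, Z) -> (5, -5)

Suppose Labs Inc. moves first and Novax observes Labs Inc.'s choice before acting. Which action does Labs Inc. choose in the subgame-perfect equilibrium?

R0

Novax best-responds to each possible Labs Inc. move:
- R0: BR = W, leader payoff 9.
- R1: BR = W, leader payoff -5.
- R2: BR = Z, leader payoff -5.
- R3: BR = W, leader payoff 4.
Labs Inc.'s induced payoffs are 9, -5, -5, 4, so Labs Inc. commits to R0. Subgame-perfect outcome: (R0, W) with payoffs (9, 10).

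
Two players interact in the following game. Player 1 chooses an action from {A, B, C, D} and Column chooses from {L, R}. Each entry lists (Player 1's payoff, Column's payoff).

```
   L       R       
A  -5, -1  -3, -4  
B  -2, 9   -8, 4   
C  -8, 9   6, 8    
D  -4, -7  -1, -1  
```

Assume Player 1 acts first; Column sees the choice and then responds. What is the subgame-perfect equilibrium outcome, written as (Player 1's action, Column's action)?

Column best-responds to each possible Player 1 move:
- A: BR = L, leader payoff -5.
- B: BR = L, leader payoff -2.
- C: BR = L, leader payoff -8.
- D: BR = R, leader payoff -1.
Player 1's induced payoffs are -5, -2, -8, -1, so Player 1 commits to D. Subgame-perfect outcome: (D, R) with payoffs (-1, -1).

(D, R)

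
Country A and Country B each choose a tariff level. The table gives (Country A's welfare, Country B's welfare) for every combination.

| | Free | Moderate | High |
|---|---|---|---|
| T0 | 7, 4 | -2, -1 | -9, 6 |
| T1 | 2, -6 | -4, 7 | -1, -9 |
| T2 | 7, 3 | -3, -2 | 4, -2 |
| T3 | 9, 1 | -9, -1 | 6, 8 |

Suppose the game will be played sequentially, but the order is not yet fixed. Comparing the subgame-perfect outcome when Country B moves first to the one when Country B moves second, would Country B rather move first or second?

If Country A leads: Country B's best replies are T0→High, T1→Moderate, T2→Free, T3→High; Country A's induced payoffs -9, -4, 7, 6; outcome (T2, Free), payoffs (7, 3).
If Country B leads: Country A's best replies are Free→T3, Moderate→T0, High→T3; Country B's induced payoffs 1, -1, 8; outcome (T3, High), payoffs (6, 8).
Country B gets 8 moving first and 3 moving second, so Country B prefers to move first.

first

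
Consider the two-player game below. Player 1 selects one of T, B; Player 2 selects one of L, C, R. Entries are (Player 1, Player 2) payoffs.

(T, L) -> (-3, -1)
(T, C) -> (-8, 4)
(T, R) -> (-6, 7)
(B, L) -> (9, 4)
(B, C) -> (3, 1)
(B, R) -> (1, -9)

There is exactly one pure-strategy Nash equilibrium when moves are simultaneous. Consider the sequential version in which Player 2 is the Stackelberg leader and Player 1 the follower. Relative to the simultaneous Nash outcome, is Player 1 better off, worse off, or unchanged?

Backward induction with Player 2 moving first.
- L → Player 1 plays B (best of -3, 9); Player 2 gets 4.
- C → Player 1 plays B (best of -8, 3); Player 2 gets 1.
- R → Player 1 plays B (best of -6, 1); Player 2 gets -9.
Maximizing over 4, 1, -9, Player 2 chooses L. Subgame-perfect outcome: (B, L) with payoffs (9, 4).
Now find the simultaneous Nash equilibrium.
Player 1's best replies: L→B; C→B; R→B.
Player 2's best replies: T→R; B→L.
Only (B, L) has each player best-responding; Nash payoffs (9, 4).
Player 1 earns 9 sequentially versus 9 at the Nash outcome: unchanged.

unchanged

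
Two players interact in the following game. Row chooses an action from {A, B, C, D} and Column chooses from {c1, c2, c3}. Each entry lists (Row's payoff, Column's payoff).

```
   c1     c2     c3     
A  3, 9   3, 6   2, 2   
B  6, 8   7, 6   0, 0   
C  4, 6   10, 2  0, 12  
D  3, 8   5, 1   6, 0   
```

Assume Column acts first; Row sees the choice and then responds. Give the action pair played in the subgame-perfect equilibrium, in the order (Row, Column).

Row best-responds to each possible Column move:
- c1 → Row plays B (best of 3, 6, 4, 3); Column gets 8.
- c2 → Row plays C (best of 3, 7, 10, 5); Column gets 2.
- c3 → Row plays D (best of 2, 0, 0, 6); Column gets 0.
Maximizing over 8, 2, 0, Column chooses c1. Subgame-perfect outcome: (B, c1) with payoffs (6, 8).

(B, c1)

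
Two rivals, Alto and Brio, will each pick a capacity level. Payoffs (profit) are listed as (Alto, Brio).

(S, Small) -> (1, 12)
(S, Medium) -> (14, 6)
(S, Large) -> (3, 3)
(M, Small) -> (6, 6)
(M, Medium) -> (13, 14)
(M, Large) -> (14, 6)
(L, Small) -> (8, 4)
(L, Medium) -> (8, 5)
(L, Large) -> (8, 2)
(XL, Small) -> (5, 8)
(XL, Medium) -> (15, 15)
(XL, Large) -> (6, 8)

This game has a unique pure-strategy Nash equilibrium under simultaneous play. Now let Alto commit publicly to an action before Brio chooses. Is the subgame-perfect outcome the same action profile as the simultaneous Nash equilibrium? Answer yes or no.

yes

Brio best-responds to each possible Alto move:
- S: Brio compares 12, 6, 3 and picks Small; Alto would get 1.
- M: Brio compares 6, 14, 6 and picks Medium; Alto would get 13.
- L: Brio compares 4, 5, 2 and picks Medium; Alto would get 8.
- XL: Brio compares 8, 15, 8 and picks Medium; Alto would get 15.
Alto's induced payoffs are 1, 13, 8, 15, so Alto commits to XL. Subgame-perfect outcome: (XL, Medium) with payoffs (15, 15).
Under simultaneous play:
Alto's best replies: Small→L; Medium→XL; Large→M.
Brio's best replies: S→Small; M→Medium; L→Medium; XL→Medium.
Only (XL, Medium) has each player best-responding; Nash payoffs (15, 15).
Sequential outcome (XL, Medium) coincides with the Nash profile (XL, Medium).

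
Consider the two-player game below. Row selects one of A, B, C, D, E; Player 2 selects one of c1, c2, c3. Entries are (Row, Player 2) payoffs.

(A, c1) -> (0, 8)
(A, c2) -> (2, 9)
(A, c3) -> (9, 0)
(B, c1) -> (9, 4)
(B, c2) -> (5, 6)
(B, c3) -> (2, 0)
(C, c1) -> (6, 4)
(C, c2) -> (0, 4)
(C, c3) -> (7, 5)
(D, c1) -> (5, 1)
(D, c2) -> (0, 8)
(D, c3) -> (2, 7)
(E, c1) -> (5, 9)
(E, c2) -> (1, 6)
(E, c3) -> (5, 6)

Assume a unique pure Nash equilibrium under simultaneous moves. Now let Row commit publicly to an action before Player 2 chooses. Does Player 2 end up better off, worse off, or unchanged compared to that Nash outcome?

worse off

Solve by backward induction (Row leads).
- A: Player 2 compares 8, 9, 0 and picks c2; Row would get 2.
- B: Player 2 compares 4, 6, 0 and picks c2; Row would get 5.
- C: Player 2 compares 4, 4, 5 and picks c3; Row would get 7.
- D: Player 2 compares 1, 8, 7 and picks c2; Row would get 0.
- E: Player 2 compares 9, 6, 6 and picks c1; Row would get 5.
Among 2, 5, 7, 0, 5, the best is 7 at C. Subgame-perfect outcome: (C, c3) with payoffs (7, 5).
Now find the simultaneous Nash equilibrium.
Row's best replies: c1→B; c2→B; c3→A.
Player 2's best replies: A→c2; B→c2; C→c3; D→c2; E→c1.
The unique mutual best reply is (B, c2), giving (5, 6).
Player 2 earns 5 sequentially versus 6 at the Nash outcome: worse off.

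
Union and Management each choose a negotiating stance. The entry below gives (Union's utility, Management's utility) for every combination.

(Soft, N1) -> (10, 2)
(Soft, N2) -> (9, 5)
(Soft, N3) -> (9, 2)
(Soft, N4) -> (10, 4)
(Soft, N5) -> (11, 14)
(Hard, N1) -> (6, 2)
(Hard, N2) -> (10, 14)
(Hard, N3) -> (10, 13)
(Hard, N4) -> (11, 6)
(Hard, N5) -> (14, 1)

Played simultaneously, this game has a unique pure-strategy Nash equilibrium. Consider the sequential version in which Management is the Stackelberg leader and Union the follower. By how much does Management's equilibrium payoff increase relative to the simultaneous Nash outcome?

Backward induction with Management moving first.
- N1: Union compares 10, 6 and picks Soft; Management would get 2.
- N2: Union compares 9, 10 and picks Hard; Management would get 14.
- N3: Union compares 9, 10 and picks Hard; Management would get 13.
- N4: Union compares 10, 11 and picks Hard; Management would get 6.
- N5: Union compares 11, 14 and picks Hard; Management would get 1.
Maximizing over 2, 14, 13, 6, 1, Management chooses N2. Subgame-perfect outcome: (Hard, N2) with payoffs (10, 14).
For the simultaneous game, intersect best replies.
Union's best replies: N1→Soft; N2→Hard; N3→Hard; N4→Hard; N5→Hard.
Management's best replies: Soft→N5; Hard→N2.
Only (Hard, N2) has each player best-responding; Nash payoffs (10, 14).
Management's commitment gain: 14 − 14 = 0.

0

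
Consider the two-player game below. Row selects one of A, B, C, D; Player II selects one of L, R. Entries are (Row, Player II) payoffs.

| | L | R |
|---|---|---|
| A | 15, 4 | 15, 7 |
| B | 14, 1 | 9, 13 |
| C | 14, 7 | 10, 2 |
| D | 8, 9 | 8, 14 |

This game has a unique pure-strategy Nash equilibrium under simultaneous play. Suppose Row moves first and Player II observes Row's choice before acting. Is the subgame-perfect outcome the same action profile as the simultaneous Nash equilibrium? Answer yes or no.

yes

Solve by backward induction (Row leads).
- A → Player II plays R (best of 4, 7); Row gets 15.
- B → Player II plays R (best of 1, 13); Row gets 9.
- C → Player II plays L (best of 7, 2); Row gets 14.
- D → Player II plays R (best of 9, 14); Row gets 8.
Row's induced payoffs are 15, 9, 14, 8, so Row commits to A. Subgame-perfect outcome: (A, R) with payoffs (15, 7).
Now find the simultaneous Nash equilibrium.
Row's best replies: L→A; R→A.
Player II's best replies: A→R; B→R; C→L; D→R.
Only (A, R) has each player best-responding; Nash payoffs (15, 7).
Sequential outcome (A, R) coincides with the Nash profile (A, R).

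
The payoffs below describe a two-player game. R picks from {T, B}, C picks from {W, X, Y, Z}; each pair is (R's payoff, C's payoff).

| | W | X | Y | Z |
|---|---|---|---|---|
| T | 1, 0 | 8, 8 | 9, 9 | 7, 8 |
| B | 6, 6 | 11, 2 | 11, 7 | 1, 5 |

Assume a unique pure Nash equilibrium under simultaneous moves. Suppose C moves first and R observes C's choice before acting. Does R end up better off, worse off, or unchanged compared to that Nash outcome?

worse off

R best-responds to each possible C move:
- W: BR = B, leader payoff 6.
- X: BR = B, leader payoff 2.
- Y: BR = B, leader payoff 7.
- Z: BR = T, leader payoff 8.
Among 6, 2, 7, 8, the best is 8 at Z. Subgame-perfect outcome: (T, Z) with payoffs (7, 8).
Now find the simultaneous Nash equilibrium.
R's best replies: W→B; X→B; Y→B; Z→T.
C's best replies: T→Y; B→Y.
The unique mutual best reply is (B, Y), giving (11, 7).
R earns 7 sequentially versus 11 at the Nash outcome: worse off.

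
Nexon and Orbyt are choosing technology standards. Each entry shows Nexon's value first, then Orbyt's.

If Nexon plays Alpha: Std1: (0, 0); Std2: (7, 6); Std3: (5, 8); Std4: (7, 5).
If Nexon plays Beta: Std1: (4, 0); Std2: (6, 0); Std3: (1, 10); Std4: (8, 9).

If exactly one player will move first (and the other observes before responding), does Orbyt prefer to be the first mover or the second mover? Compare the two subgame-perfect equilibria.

first

If Nexon leads: Orbyt's best replies are Alpha→Std3, Beta→Std3; Nexon's induced payoffs 5, 1; outcome (Alpha, Std3), payoffs (5, 8).
If Orbyt leads: Nexon's best replies are Std1→Beta, Std2→Alpha, Std3→Alpha, Std4→Beta; Orbyt's induced payoffs 0, 6, 8, 9; outcome (Beta, Std4), payoffs (8, 9).
Orbyt gets 9 moving first and 8 moving second, so Orbyt prefers to move first.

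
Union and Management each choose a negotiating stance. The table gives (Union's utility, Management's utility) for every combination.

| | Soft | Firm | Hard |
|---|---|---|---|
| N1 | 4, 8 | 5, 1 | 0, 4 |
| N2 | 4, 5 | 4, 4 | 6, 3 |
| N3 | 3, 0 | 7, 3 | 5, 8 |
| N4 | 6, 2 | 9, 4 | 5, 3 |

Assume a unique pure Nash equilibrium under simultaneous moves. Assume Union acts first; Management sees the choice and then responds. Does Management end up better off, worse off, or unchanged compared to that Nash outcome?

unchanged

Solve by backward induction (Union leads).
- N1 → Management plays Soft (best of 8, 1, 4); Union gets 4.
- N2 → Management plays Soft (best of 5, 4, 3); Union gets 4.
- N3 → Management plays Hard (best of 0, 3, 8); Union gets 5.
- N4 → Management plays Firm (best of 2, 4, 3); Union gets 9.
Maximizing over 4, 4, 5, 9, Union chooses N4. Subgame-perfect outcome: (N4, Firm) with payoffs (9, 4).
Now find the simultaneous Nash equilibrium.
Union's best replies: Soft→N4; Firm→N4; Hard→N2.
Management's best replies: N1→Soft; N2→Soft; N3→Hard; N4→Firm.
Only (N4, Firm) has each player best-responding; Nash payoffs (9, 4).
Management earns 4 sequentially versus 4 at the Nash outcome: unchanged.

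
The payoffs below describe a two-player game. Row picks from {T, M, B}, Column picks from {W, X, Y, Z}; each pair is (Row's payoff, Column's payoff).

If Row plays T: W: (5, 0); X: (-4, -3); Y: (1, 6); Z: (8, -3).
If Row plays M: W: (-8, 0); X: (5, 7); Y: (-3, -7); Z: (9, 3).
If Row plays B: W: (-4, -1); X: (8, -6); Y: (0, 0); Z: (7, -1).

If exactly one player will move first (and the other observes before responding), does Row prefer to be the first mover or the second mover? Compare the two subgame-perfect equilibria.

If Row leads: Column's best replies are T→Y, M→X, B→Y; Row's induced payoffs 1, 5, 0; outcome (M, X), payoffs (5, 7).
If Column leads: Row's best replies are W→T, X→B, Y→T, Z→M; Column's induced payoffs 0, -6, 6, 3; outcome (T, Y), payoffs (1, 6).
Row gets 5 moving first and 1 moving second, so Row prefers to move first.

first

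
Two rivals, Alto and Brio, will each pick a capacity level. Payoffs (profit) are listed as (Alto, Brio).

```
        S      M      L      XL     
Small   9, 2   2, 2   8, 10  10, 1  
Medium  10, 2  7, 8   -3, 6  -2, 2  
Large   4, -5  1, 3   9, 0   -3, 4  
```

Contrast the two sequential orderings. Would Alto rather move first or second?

If Alto leads: Brio's best replies are Small→L, Medium→M, Large→XL; Alto's induced payoffs 8, 7, -3; outcome (Small, L), payoffs (8, 10).
If Brio leads: Alto's best replies are S→Medium, M→Medium, L→Large, XL→Small; Brio's induced payoffs 2, 8, 0, 1; outcome (Medium, M), payoffs (7, 8).
Alto gets 8 moving first and 7 moving second, so Alto prefers to move first.

first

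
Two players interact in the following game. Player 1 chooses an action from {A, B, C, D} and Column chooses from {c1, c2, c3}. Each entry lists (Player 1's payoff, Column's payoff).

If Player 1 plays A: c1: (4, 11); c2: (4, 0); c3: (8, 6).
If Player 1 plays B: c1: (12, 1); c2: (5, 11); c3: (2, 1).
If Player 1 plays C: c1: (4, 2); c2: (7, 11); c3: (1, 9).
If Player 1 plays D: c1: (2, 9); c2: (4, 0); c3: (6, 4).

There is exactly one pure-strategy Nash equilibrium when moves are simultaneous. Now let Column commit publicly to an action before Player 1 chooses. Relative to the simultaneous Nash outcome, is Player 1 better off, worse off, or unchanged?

unchanged

Backward induction with Column moving first.
- c1: BR = B, leader payoff 1.
- c2: BR = C, leader payoff 11.
- c3: BR = A, leader payoff 6.
Maximizing over 1, 11, 6, Column chooses c2. Subgame-perfect outcome: (C, c2) with payoffs (7, 11).
Under simultaneous play:
Player 1's best replies: c1→B; c2→C; c3→A.
Column's best replies: A→c1; B→c2; C→c2; D→c1.
Only (C, c2) has each player best-responding; Nash payoffs (7, 11).
Player 1 earns 7 sequentially versus 7 at the Nash outcome: unchanged.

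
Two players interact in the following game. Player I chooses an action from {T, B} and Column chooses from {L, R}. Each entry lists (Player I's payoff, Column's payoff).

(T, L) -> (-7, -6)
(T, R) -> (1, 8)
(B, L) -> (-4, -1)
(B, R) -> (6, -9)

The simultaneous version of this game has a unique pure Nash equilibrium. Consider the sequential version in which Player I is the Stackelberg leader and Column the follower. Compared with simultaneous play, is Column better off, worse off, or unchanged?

better off

Solve by backward induction (Player I leads).
- T: BR = R, leader payoff 1.
- B: BR = L, leader payoff -4.
Player I's induced payoffs are 1, -4, so Player I commits to T. Subgame-perfect outcome: (T, R) with payoffs (1, 8).
For the simultaneous game, intersect best replies.
Player I's best replies: L→B; R→B.
Column's best replies: T→R; B→L.
Only (B, L) has each player best-responding; Nash payoffs (-4, -1).
Column earns 8 sequentially versus -1 at the Nash outcome: better off.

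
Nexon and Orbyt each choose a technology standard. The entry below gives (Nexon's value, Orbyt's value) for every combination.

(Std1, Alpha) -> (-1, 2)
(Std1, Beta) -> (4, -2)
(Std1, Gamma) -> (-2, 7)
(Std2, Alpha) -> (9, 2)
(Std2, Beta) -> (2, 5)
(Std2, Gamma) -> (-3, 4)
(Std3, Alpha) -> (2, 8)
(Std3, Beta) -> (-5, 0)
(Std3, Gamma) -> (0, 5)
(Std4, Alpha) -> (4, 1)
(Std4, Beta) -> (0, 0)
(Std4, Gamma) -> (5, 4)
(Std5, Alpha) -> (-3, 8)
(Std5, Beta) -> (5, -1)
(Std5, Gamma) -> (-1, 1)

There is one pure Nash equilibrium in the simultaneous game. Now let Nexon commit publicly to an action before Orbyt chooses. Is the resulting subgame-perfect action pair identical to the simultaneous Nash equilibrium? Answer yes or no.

Orbyt best-responds to each possible Nexon move:
- Std1 → Orbyt plays Gamma (best of 2, -2, 7); Nexon gets -2.
- Std2 → Orbyt plays Beta (best of 2, 5, 4); Nexon gets 2.
- Std3 → Orbyt plays Alpha (best of 8, 0, 5); Nexon gets 2.
- Std4 → Orbyt plays Gamma (best of 1, 0, 4); Nexon gets 5.
- Std5 → Orbyt plays Alpha (best of 8, -1, 1); Nexon gets -3.
Maximizing over -2, 2, 2, 5, -3, Nexon chooses Std4. Subgame-perfect outcome: (Std4, Gamma) with payoffs (5, 4).
For the simultaneous game, intersect best replies.
Nexon's best replies: Alpha→Std2; Beta→Std5; Gamma→Std4.
Orbyt's best replies: Std1→Gamma; Std2→Beta; Std3→Alpha; Std4→Gamma; Std5→Alpha.
The unique mutual best reply is (Std4, Gamma), giving (5, 4).
Sequential outcome (Std4, Gamma) coincides with the Nash profile (Std4, Gamma).

yes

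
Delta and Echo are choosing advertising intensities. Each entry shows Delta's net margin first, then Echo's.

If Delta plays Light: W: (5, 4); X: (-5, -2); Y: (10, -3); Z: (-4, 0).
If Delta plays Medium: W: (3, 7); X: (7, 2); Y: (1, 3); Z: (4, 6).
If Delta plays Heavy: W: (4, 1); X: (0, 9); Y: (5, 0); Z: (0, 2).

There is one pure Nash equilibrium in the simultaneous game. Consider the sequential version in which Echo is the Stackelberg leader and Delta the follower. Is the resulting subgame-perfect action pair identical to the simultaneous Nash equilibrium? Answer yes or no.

no

Delta best-responds to each possible Echo move:
- W: Delta compares 5, 3, 4 and picks Light; Echo would get 4.
- X: Delta compares -5, 7, 0 and picks Medium; Echo would get 2.
- Y: Delta compares 10, 1, 5 and picks Light; Echo would get -3.
- Z: Delta compares -4, 4, 0 and picks Medium; Echo would get 6.
Echo's induced payoffs are 4, 2, -3, 6, so Echo commits to Z. Subgame-perfect outcome: (Medium, Z) with payoffs (4, 6).
For the simultaneous game, intersect best replies.
Delta's best replies: W→Light; X→Medium; Y→Light; Z→Medium.
Echo's best replies: Light→W; Medium→W; Heavy→X.
The unique mutual best reply is (Light, W), giving (5, 4).
Sequential outcome (Medium, Z) differs from the Nash profile (Light, W).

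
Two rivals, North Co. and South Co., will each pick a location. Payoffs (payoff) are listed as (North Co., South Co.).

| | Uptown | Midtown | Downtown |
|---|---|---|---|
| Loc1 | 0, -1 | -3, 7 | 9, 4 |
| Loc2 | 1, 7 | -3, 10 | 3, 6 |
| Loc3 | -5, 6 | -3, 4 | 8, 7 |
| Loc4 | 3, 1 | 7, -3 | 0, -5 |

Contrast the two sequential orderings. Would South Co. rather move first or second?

If North Co. leads: South Co.'s best replies are Loc1→Midtown, Loc2→Midtown, Loc3→Downtown, Loc4→Uptown; North Co.'s induced payoffs -3, -3, 8, 3; outcome (Loc3, Downtown), payoffs (8, 7).
If South Co. leads: North Co.'s best replies are Uptown→Loc4, Midtown→Loc4, Downtown→Loc1; South Co.'s induced payoffs 1, -3, 4; outcome (Loc1, Downtown), payoffs (9, 4).
South Co. gets 4 moving first and 7 moving second, so South Co. prefers to move second.

second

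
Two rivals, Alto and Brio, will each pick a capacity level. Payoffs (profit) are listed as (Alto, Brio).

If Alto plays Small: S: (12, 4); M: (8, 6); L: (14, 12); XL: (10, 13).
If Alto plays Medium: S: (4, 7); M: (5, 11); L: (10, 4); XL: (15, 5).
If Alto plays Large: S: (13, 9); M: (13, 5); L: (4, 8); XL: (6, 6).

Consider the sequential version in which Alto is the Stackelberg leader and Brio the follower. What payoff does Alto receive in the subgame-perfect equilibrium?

13

Work backward from Brio's decision.
- Small: Brio compares 4, 6, 12, 13 and picks XL; Alto would get 10.
- Medium: Brio compares 7, 11, 4, 5 and picks M; Alto would get 5.
- Large: Brio compares 9, 5, 8, 6 and picks S; Alto would get 13.
Alto's induced payoffs are 10, 5, 13, so Alto commits to Large. Subgame-perfect outcome: (Large, S) with payoffs (13, 9).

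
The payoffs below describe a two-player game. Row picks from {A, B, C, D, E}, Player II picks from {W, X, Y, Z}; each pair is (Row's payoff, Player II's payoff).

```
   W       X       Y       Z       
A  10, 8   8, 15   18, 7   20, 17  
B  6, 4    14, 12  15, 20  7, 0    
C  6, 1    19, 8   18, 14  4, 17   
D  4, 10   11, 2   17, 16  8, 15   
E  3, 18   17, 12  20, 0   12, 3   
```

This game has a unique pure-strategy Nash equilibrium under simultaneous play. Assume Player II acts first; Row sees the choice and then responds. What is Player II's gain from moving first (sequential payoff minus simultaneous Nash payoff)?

Solve by backward induction (Player II leads).
- W: Row compares 10, 6, 6, 4, 3 and picks A; Player II would get 8.
- X: Row compares 8, 14, 19, 11, 17 and picks C; Player II would get 8.
- Y: Row compares 18, 15, 18, 17, 20 and picks E; Player II would get 0.
- Z: Row compares 20, 7, 4, 8, 12 and picks A; Player II would get 17.
Player II's induced payoffs are 8, 8, 0, 17, so Player II commits to Z. Subgame-perfect outcome: (A, Z) with payoffs (20, 17).
For the simultaneous game, intersect best replies.
Row's best replies: W→A; X→C; Y→E; Z→A.
Player II's best replies: A→Z; B→Y; C→Z; D→Y; E→W.
Only (A, Z) has each player best-responding; Nash payoffs (20, 17).
Player II's commitment gain: 17 − 17 = 0.

0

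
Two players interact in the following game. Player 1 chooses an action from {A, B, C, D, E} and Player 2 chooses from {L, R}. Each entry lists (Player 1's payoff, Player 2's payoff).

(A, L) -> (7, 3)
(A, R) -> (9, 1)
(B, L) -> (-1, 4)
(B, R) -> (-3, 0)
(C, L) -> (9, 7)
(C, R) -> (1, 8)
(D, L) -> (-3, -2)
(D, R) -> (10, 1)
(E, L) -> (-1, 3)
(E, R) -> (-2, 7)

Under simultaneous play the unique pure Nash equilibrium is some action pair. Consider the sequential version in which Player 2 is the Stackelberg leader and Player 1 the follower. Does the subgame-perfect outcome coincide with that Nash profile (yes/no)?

no

Solve by backward induction (Player 2 leads).
- L → Player 1 plays C (best of 7, -1, 9, -3, -1); Player 2 gets 7.
- R → Player 1 plays D (best of 9, -3, 1, 10, -2); Player 2 gets 1.
Among 7, 1, the best is 7 at L. Subgame-perfect outcome: (C, L) with payoffs (9, 7).
Under simultaneous play:
Player 1's best replies: L→C; R→D.
Player 2's best replies: A→L; B→L; C→R; D→R; E→R.
The unique mutual best reply is (D, R), giving (10, 1).
Sequential outcome (C, L) differs from the Nash profile (D, R).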